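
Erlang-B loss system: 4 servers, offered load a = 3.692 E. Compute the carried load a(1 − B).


B(4,3.692) = 0.280124 (Erlang-B)
Carried load = a(1 − B) = 3.692·(1 − 0.280124) = 3.692·0.719876 = 2.6578 E

Final: 2.6578 Erlangs


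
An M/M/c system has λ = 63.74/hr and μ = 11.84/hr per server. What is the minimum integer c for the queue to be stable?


Stability requires cμ > λ ⇔ c > λ/μ.
λ/μ = 63.74/11.84 = 5.3834
Minimum integer c = ⌊5.3834⌋ + 1 = 6
Check: 6·11.84 = 71.04 > 63.74, while 5·11.84 = 59.20 ≤ 63.74

Final: 6 servers


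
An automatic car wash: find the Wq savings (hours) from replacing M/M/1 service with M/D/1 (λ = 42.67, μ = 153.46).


ρ = 42.67/153.46 = 0.2781
Wq(M/M/1) = ρ/(μ−λ) = 0.2781/110.79 = 0.002510 hr
Wq(M/D/1) = ρ/(2(μ−λ)) = 0.001255 hr
Savings = 0.002510 − 0.001255 = 0.001255 hr

Final: 0.001255 hr


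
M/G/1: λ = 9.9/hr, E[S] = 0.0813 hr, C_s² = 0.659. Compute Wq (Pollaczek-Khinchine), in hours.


ρ = λ·E[S] = 9.9·0.0813 = 0.8049
E[S²] = E[S]²(1+C_s²) = 0.0813²·(1+0.659) = 0.010965
Wq = λ·E[S²]/(2(1−ρ)) = 9.9·0.010965/(2·0.1951) = 0.27817 hr

Final: 0.27817 hr


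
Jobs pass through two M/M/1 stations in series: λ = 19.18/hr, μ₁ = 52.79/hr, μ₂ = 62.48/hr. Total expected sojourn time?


Each node sees arrival rate λ = 19.18/hr (tandem ⇒ throughput preserved).
W₁ = 1/(μ₁−λ) = 1/(52.79−19.18) = 0.02975 hr
W₂ = 1/(μ₂−λ) = 1/(62.48−19.18) = 0.02309 hr
W_total = W₁ + W₂ = 0.02975 + 0.02309 = 0.05285 hr

Final: 0.05285 hr


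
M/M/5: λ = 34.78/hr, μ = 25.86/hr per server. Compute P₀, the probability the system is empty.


a = λ/μ = 34.78/25.86 = 1.3449; ρ = a/c = 0.2690
Σ_{k=0}^{4} a^k/k! (terms k=0..4) = 1.00000 + 1.34493 + 0.90442 + 0.40546 + 0.13633 = 3.79115
Tail: a^5/(5!(1−ρ)) = 4.40053/(120·0.7310) = 0.05016
P₀ = 1/(3.79115 + 0.05016) = 1/3.84132 = 0.260327

Final: 0.260327


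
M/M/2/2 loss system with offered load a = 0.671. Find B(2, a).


B(c,a) = (a^c/c!) / Σ_{k=0}^{c} a^k/k!
a^2/2! = 0.225121
Σ terms (k=0..2): 1.00000 + 0.67100 + 0.22512 = 1.896121
B = 0.225121/1.896121 = 0.118727

Final: 0.118727


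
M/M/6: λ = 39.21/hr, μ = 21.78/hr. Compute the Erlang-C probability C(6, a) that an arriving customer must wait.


a = λ/μ = 1.8003; ρ = a/6 = 0.3000
P₀ = 0.165125 (from M/M/c formula)
C(c,a) = [a^c/(c!(1−ρ))]·P₀ = [34.04347/(720·0.7000)]·0.165125
= 0.06755·0.165125 = 0.011154

Final: 0.011154


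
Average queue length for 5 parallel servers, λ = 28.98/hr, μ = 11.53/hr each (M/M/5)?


a = λ/μ = 2.5134; ρ = a/5 = 0.5027
P₀ = 0.078974
Lq = P₀·a^c·ρ / (c!·(1−ρ)²) = 0.078974·100.31026·0.5027/(120·0.24732)
= 0.13418

Final: 0.13418


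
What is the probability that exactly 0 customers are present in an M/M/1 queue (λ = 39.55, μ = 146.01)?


ρ = 39.55/146.01 = 0.2709
P_n = (1−ρ)·ρ^n = (1 − 0.2709)·0.2709^0 = 0.7291·1.000000 = 0.729128

Final: 0.729128


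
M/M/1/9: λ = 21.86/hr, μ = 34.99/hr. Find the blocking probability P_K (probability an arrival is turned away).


ρ = λ/μ = 21.86/34.99 = 0.6247
P_K = (1−ρ)ρ^K/(1−ρ^(K+1)) = (0.3753·0.014500)/(1 − 0.009059)
= 0.005441/0.990941 = 0.005491

Final: 0.005491


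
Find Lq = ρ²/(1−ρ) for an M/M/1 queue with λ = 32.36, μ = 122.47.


ρ = 32.36/122.47 = 0.2642
Lq = ρ²/(1−ρ) = 0.06982/0.7358 = 0.09489

Final: 0.09489


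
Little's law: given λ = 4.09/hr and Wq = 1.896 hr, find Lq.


Lq = λWq = 4.09·1.896 = 7.7546

Final: 7.7546


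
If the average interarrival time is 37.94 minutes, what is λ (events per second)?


λ = 1/(interarrival time) in consistent units.
1 second = 0.0166667 min, so λ = 0.0166667/37.94 = 0.0004393 per second

Final: 0.0004393 /sec


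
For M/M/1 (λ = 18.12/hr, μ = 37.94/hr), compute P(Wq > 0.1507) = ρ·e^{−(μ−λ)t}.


ρ = 18.12/37.94 = 0.4776
P(Wq > t) = ρ·e^{−(μ−λ)t} = 0.4776·e^{−2.9869}
= 0.4776·0.050445 = 0.024092

Final: 0.024092


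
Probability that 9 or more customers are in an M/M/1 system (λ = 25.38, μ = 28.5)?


ρ = 25.38/28.5 = 0.8905
P(N ≥ n) = ρ^n = 0.8905^9 = 0.352226

Final: 0.352226


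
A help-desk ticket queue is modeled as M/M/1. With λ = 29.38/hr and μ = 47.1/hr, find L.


ρ = λ/μ = 29.38/47.1 = 0.6238
L = ρ/(1−ρ) = 0.6238/(1 − 0.6238) = 0.6238/0.3762 = 1.6580

Final: 1.6580


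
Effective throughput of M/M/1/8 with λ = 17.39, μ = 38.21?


ρ = 0.4551; P_K = (1−ρ)ρ^8/(1−ρ^9) = 0.001004
λ_eff = λ(1 − P_K) = 17.39·(1 − 0.001004) = 17.39·0.998996 = 17.3725 /hr

Final: 17.3725 /hr


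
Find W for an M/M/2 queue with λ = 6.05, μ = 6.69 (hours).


a = 0.9043; ρ = 0.4522; P₀ = 0.377252
Lq = P₀·a^c·ρ/(c!(1−ρ)²) = 0.23241
Wq = Lq/λ = 0.23241/6.05 = 0.03842 hr
W = Wq + 1/μ = 0.03842 + 0.14948 = 0.18789 hr

Final: 0.18789 hr


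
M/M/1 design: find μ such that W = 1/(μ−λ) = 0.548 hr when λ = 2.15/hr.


W = 1/(μ−λ) ⇒ μ − λ = 1/W = 1/0.548 = 1.8248
μ = λ + 1/W = 2.15 + 1.8248 = 3.9748 per hr

Final: 3.9748 /hr


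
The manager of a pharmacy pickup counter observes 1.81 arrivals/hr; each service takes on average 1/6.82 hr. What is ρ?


ρ = λ/μ = 1.81/6.82 = 0.2654

Final: 0.2654


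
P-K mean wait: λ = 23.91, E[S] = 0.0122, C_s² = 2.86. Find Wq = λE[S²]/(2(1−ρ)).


ρ = λ·E[S] = 23.91·0.0122 = 0.2917
E[S²] = E[S]²(1+C_s²) = 0.0122²·(1+2.86) = 0.0005745
Wq = λ·E[S²]/(2(1−ρ)) = 23.91·0.0005745/(2·0.7083) = 0.009697 hr

Final: 0.009697 hr


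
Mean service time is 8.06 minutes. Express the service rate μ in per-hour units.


μ = 1/(service time) in consistent units.
1 hour = 60 min, so μ = 60/8.06 = 7.4442 per hour

Final: 7.4442 /hr


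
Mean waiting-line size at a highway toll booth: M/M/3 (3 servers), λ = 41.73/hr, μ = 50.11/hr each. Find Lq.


a = λ/μ = 0.8328; ρ = a/3 = 0.2776
P₀ = 0.432384
Lq = P₀·a^c·ρ / (c!·(1−ρ)²) = 0.432384·0.57753·0.2776/(6·0.52188)
= 0.02214

Final: 0.02214


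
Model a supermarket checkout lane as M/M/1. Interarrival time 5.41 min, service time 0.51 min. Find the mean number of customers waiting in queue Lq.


λ = 60/5.41 = 11.0906 /hr
μ = 60/0.51 = 117.6471 /hr
ρ = λ/μ = 11.0906/117.6471 = 0.09427
Lq = ρ²/(1−ρ) = 0.008887/0.9057 = 0.009812

Final: 0.009812


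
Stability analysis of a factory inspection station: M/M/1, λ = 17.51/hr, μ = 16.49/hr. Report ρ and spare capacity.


Total capacity cμ = 1·16.49 = 16.49/hr
ρ = λ/(cμ) = 17.51/16.49 = 1.0619
Stable ⇔ ρ < 1: NO
Spare capacity = cμ − λ = 16.49 − 17.51 = -1.02/hr

Final: ρ = 1.0619; unstable; margin = -1.02/hr


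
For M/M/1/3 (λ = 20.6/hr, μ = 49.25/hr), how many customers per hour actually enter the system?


ρ = 0.4183; P_K = (1−ρ)ρ^3/(1−ρ^4) = 0.043914
λ_eff = λ(1 − P_K) = 20.6·(1 − 0.043914) = 20.6·0.956086 = 19.6954 /hr

Final: 19.6954 /hr


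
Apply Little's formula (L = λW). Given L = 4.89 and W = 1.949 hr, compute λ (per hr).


λ = L/W = 4.89/1.949 = 2.5090 /hr

Final: 2.5090 /hr


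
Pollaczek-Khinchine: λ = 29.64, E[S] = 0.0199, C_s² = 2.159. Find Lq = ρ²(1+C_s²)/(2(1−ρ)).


ρ = λ·E[S] = 29.64·0.0199 = 0.5898
Lq = ρ²(1+C_s²)/(2(1−ρ)) = 0.3479·(1+2.159)/(2·0.4102)
= 0.3479·3.1590/0.8203 = 1.33975

Final: 1.33975


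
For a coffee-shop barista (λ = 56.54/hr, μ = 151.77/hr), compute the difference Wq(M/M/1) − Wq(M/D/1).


ρ = 56.54/151.77 = 0.3725
Wq(M/M/1) = ρ/(μ−λ) = 0.3725/95.23 = 0.003912 hr
Wq(M/D/1) = ρ/(2(μ−λ)) = 0.001956 hr
Savings = 0.003912 − 0.001956 = 0.001956 hr

Final: 0.001956 hr


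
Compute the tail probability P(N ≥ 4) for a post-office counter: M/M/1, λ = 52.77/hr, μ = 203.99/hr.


ρ = 52.77/203.99 = 0.2587
P(N ≥ n) = ρ^n = 0.2587^4 = 0.004478

Final: 0.004478


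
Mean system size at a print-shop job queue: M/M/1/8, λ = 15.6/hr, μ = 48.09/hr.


ρ = 15.6/48.09 = 0.3244
L = ρ[1 − (K+1)ρ^K + Kρ^(K+1)] / [(1−ρ)(1−ρ^(K+1))]
Numerator: 0.3244·(1 − 9·0.0001226 + 8·0.00003978) = 0.324137
Denominator: (0.6756)·(0.999960) = 0.675581
L = 0.324137/0.675581 = 0.4798

Final: 0.4798


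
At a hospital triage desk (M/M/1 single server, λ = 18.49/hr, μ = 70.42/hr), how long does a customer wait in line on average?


ρ = 18.49/70.42 = 0.2626
Wq = ρ/(μ−λ) = 0.2626/(70.42 − 18.49) = 0.2626/51.93 = 0.005056 hr

Final: 0.005056 hr


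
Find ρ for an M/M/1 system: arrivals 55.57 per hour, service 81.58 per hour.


ρ = λ/μ = 55.57/81.58 = 0.6812

Final: 0.6812


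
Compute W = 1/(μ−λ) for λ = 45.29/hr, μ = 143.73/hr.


W = 1/(μ−λ) = 1/(143.73 − 45.29) = 1/98.44 = 0.01016 hr

Final: 0.01016 hr


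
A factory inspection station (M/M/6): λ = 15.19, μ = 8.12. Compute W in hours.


a = 1.8707; ρ = 0.3118; P₀ = 0.153866
Lq = P₀·a^c·ρ/(c!(1−ρ)²) = 0.006029
Wq = Lq/λ = 0.006029/15.19 = 0.0003969 hr
W = Wq + 1/μ = 0.0003969 + 0.12315 = 0.12355 hr

Final: 0.12355 hr


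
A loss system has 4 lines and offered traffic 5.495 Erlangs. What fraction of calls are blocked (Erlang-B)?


B(c,a) = (a^c/c!) / Σ_{k=0}^{c} a^k/k!
a^4/4! = 37.989147
Σ terms (k=0..4): 1.00000 + 5.49500 + 15.09751 + 27.65361 + 37.98915 = 87.235270
B = 37.989147/87.235270 = 0.435479

Final: 0.435479


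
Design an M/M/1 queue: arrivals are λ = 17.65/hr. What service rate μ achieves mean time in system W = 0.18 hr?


W = 1/(μ−λ) ⇒ μ − λ = 1/W = 1/0.18 = 5.5556
μ = λ + 1/W = 17.65 + 5.5556 = 23.2056 per hr

Final: 23.2056 /hr


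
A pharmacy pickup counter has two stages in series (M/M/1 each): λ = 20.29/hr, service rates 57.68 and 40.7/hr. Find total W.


Each node sees arrival rate λ = 20.29/hr (tandem ⇒ throughput preserved).
W₁ = 1/(μ₁−λ) = 1/(57.68−20.29) = 0.02675 hr
W₂ = 1/(μ₂−λ) = 1/(40.7−20.29) = 0.04900 hr
W_total = W₁ + W₂ = 0.02675 + 0.04900 = 0.07574 hr

Final: 0.07574 hr


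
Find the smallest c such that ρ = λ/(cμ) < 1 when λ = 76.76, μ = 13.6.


Stability requires cμ > λ ⇔ c > λ/μ.
λ/μ = 76.76/13.6 = 5.6441
Minimum integer c = ⌊5.6441⌋ + 1 = 6
Check: 6·13.6 = 81.60 > 76.76, while 5·13.6 = 68.00 ≤ 76.76

Final: 6 servers


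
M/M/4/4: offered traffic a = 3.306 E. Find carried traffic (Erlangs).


B(4,3.306) = 0.239638 (Erlang-B)
Carried load = a(1 − B) = 3.306·(1 − 0.239638) = 3.306·0.760362 = 2.5138 E

Final: 2.5138 Erlangs


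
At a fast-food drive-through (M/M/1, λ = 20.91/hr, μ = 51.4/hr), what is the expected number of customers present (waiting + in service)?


ρ = λ/μ = 20.91/51.4 = 0.4068
L = ρ/(1−ρ) = 0.4068/(1 − 0.4068) = 0.4068/0.5932 = 0.6858

Final: 0.6858


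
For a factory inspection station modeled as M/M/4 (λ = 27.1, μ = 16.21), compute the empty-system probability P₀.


a = λ/μ = 27.1/16.21 = 1.6718; ρ = a/c = 0.4180
Σ_{k=0}^{3} a^k/k! (terms k=0..3) = 1.00000 + 1.67181 + 1.39747 + 0.77877 = 4.84804
Tail: a^4/(4!(1−ρ)) = 7.81169/(24·0.5820) = 0.55921
P₀ = 1/(4.84804 + 0.55921) = 1/5.40725 = 0.184937

Final: 0.184937


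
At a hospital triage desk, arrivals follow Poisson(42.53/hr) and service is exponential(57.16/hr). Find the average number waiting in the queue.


ρ = 42.53/57.16 = 0.7441
Lq = ρ²/(1−ρ) = 0.5536/0.2559 = 2.1630

Final: 2.1630


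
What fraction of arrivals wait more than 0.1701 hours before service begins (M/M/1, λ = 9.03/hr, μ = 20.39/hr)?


ρ = 9.03/20.39 = 0.4429
P(Wq > t) = ρ·e^{−(μ−λ)t} = 0.4429·e^{−1.9323}
= 0.4429·0.144810 = 0.064131

Final: 0.064131


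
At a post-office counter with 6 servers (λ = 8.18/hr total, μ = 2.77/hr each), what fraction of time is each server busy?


ρ = λ/(cμ) = 8.18/(6·2.77) = 8.18/16.62 = 0.4922

Final: 0.4922


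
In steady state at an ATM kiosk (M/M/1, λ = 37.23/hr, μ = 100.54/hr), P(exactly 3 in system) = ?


ρ = 37.23/100.54 = 0.3703
P_n = (1−ρ)·ρ^n = (1 − 0.3703)·0.3703^3 = 0.6297·0.050776 = 0.031974

Final: 0.031974


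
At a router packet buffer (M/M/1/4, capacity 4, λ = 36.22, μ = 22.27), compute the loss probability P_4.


ρ = λ/μ = 36.22/22.27 = 1.6264
P_K = (1−ρ)ρ^K/(1−ρ^(K+1)) = (-0.6264·6.997017)/(1 − 11.379971)
= -4.382954/-10.379971 = 0.422251

Final: 0.422251


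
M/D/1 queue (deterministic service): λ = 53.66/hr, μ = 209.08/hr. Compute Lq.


ρ = 53.66/209.08 = 0.2566
M/D/1: Lq = ρ²/(2(1−ρ)) = 0.06587/(2·0.7434) = 0.04430

Final: 0.04430


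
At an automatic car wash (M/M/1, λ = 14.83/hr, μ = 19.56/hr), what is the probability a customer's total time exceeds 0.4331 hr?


W ~ Exponential(μ−λ) for M/M/1.
μ − λ = 19.56 − 14.83 = 4.7300
P(W > t) = e^{−(μ−λ)t} = e^{−2.0486} = 0.128920

Final: 0.128920


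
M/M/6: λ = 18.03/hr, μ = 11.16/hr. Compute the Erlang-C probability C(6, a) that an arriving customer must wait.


a = λ/μ = 1.6156; ρ = a/6 = 0.2693
P₀ = 0.198694 (from M/M/c formula)
C(c,a) = [a^c/(c!(1−ρ))]·P₀ = [17.78235/(720·0.7307)]·0.198694
= 0.03380·0.198694 = 0.006716

Final: 0.006716


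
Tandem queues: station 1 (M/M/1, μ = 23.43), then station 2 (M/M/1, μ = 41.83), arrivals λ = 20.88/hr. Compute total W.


Each node sees arrival rate λ = 20.88/hr (tandem ⇒ throughput preserved).
W₁ = 1/(μ₁−λ) = 1/(23.43−20.88) = 0.39216 hr
W₂ = 1/(μ₂−λ) = 1/(41.83−20.88) = 0.04773 hr
W_total = W₁ + W₂ = 0.39216 + 0.04773 = 0.43989 hr

Final: 0.43989 hr


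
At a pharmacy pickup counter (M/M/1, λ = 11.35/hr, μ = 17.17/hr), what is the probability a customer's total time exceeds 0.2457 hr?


W ~ Exponential(μ−λ) for M/M/1.
μ − λ = 17.17 − 11.35 = 5.8200
P(W > t) = e^{−(μ−λ)t} = e^{−1.4300} = 0.239315

Final: 0.239315


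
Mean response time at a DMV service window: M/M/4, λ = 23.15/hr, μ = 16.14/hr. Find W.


a = 1.4343; ρ = 0.3586; P₀ = 0.236423
Lq = P₀·a^c·ρ/(c!(1−ρ)²) = 0.03634
Wq = Lq/λ = 0.03634/23.15 = 0.001570 hr
W = Wq + 1/μ = 0.001570 + 0.06196 = 0.06353 hr

Final: 0.06353 hr


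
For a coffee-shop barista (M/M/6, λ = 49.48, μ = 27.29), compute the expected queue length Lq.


a = λ/μ = 1.8131; ρ = a/6 = 0.3022
P₀ = 0.163012
Lq = P₀·a^c·ρ / (c!·(1−ρ)²) = 0.163012·35.52687·0.3022/(720·0.48694)
= 0.004992

Final: 0.004992


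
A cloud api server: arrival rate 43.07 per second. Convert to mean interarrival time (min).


Mean interarrival time = 1/λ = 1/43.07 second = 0.02322 second
In minutes: 0.02322 × 0.0166667 = 0.0003870 min

Final: 0.0003870 min


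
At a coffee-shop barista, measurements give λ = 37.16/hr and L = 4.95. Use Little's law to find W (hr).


W = L/λ = 4.95/37.16 = 0.1332 hr

Final: 0.1332 hr


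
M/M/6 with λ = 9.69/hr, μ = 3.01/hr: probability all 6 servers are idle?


a = λ/μ = 9.69/3.01 = 3.2193; ρ = a/c = 0.5365
Σ_{k=0}^{5} a^k/k! (terms k=0..5) = 1.00000 + 3.21927 + 5.18185 + 5.56059 + 4.47526 + 2.88141 = 22.31837
Tail: a^6/(6!(1−ρ)) = 1113.12436/(720·0.4635) = 3.33583
P₀ = 1/(22.31837 + 3.33583) = 1/25.65420 = 0.038980

Final: 0.038980


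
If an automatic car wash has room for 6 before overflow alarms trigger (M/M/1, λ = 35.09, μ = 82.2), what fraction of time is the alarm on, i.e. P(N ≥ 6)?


ρ = 35.09/82.2 = 0.4269
P(N ≥ n) = ρ^n = 0.4269^6 = 0.006052

Final: 0.006052


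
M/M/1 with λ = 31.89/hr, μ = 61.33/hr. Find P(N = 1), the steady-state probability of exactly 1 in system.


ρ = 31.89/61.33 = 0.5200
P_n = (1−ρ)·ρ^n = (1 − 0.5200)·0.5200^1 = 0.4800·0.519974 = 0.249601

Final: 0.249601


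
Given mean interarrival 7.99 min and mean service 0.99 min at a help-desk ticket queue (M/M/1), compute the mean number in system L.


λ = 60/7.99 = 7.5094 /hr
μ = 60/0.99 = 60.6061 /hr
ρ = λ/μ = 7.5094/60.6061 = 0.1239
L = ρ/(1−ρ) = 0.1239/0.8761 = 0.1414

Final: 0.1414


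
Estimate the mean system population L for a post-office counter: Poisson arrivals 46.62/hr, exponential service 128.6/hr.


ρ = λ/μ = 46.62/128.6 = 0.3625
L = ρ/(1−ρ) = 0.3625/(1 − 0.3625) = 0.3625/0.6375 = 0.5687

Final: 0.5687


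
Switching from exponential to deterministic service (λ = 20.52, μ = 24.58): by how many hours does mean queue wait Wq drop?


ρ = 20.52/24.58 = 0.8348
Wq(M/M/1) = ρ/(μ−λ) = 0.8348/4.06 = 0.20562 hr
Wq(M/D/1) = ρ/(2(μ−λ)) = 0.10281 hr
Savings = 0.20562 − 0.10281 = 0.10281 hr

Final: 0.10281 hr


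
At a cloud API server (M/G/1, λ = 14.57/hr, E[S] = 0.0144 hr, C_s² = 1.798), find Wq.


ρ = λ·E[S] = 14.57·0.0144 = 0.2098
E[S²] = E[S]²(1+C_s²) = 0.0144²·(1+1.798) = 0.0005802
Wq = λ·E[S²]/(2(1−ρ)) = 14.57·0.0005802/(2·0.7902) = 0.005349 hr

Final: 0.005349 hr


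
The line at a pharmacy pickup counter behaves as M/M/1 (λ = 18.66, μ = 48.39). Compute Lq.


ρ = 18.66/48.39 = 0.3856
Lq = ρ²/(1−ρ) = 0.1487/0.6144 = 0.2420

Final: 0.2420


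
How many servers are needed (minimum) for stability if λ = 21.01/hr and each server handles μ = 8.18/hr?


Stability requires cμ > λ ⇔ c > λ/μ.
λ/μ = 21.01/8.18 = 2.5685
Minimum integer c = ⌊2.5685⌋ + 1 = 3
Check: 3·8.18 = 24.54 > 21.01, while 2·8.18 = 16.36 ≤ 21.01

Final: 3 servers


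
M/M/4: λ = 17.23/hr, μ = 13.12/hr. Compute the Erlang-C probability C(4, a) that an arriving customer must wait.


a = λ/μ = 1.3133; ρ = a/4 = 0.3283
P₀ = 0.267552 (from M/M/c formula)
C(c,a) = [a^c/(c!(1−ρ))]·P₀ = [2.97444/(24·0.6717)]·0.267552
= 0.18451·0.267552 = 0.049367

Final: 0.049367


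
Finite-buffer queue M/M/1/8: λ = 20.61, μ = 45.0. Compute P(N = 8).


ρ = λ/μ = 20.61/45.0 = 0.4580
P_K = (1−ρ)ρ^K/(1−ρ^(K+1)) = (0.5420·0.001936)/(1 − 0.0008867)
= 0.001049/0.999113 = 0.001050

Final: 0.001050


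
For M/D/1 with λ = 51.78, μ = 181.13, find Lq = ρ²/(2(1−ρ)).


ρ = 51.78/181.13 = 0.2859
M/D/1: Lq = ρ²/(2(1−ρ)) = 0.08172/(2·0.7141) = 0.05722

Final: 0.05722


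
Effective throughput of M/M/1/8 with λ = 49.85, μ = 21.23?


ρ = 2.3481; P_K = (1−ρ)ρ^8/(1−ρ^9) = 0.574387
λ_eff = λ(1 − P_K) = 49.85·(1 − 0.574387) = 49.85·0.425613 = 21.2168 /hr

Final: 21.2168 /hr


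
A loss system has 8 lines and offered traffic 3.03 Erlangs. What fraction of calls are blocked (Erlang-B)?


B(c,a) = (a^c/c!) / Σ_{k=0}^{c} a^k/k!
a^8/8! = 0.176206
Σ terms (k=0..8): 1.00000 + 3.03000 + 4.59045 + 4.63635 + 3.51204 + 2.12830 + 1.07479 + 0.46523 + 0.17621 = 20.613364
B = 0.176206/20.613364 = 0.008548

Final: 0.008548


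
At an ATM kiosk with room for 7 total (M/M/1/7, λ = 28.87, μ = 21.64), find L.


ρ = 28.87/21.64 = 1.3341
L = ρ[1 − (K+1)ρ^K + Kρ^(K+1)] / [(1−ρ)(1−ρ^(K+1))]
Numerator: 1.3341·(1 − 8·7.521885 + 7·10.034973) = 14.768169
Denominator: (-0.3341)·(-9.034973) = 3.018616
L = 14.768169/3.018616 = 4.8924

Final: 4.8924


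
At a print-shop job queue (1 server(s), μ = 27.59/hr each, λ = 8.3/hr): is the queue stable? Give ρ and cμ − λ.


Total capacity cμ = 1·27.59 = 27.59/hr
ρ = λ/(cμ) = 8.3/27.59 = 0.3008
Stable ⇔ ρ < 1: YES
Spare capacity = cμ − λ = 27.59 − 8.3 = 19.29/hr

Final: ρ = 0.3008; stable; margin = 19.29/hr


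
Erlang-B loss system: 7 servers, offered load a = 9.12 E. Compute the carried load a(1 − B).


B(7,9.12) = 0.367588 (Erlang-B)
Carried load = a(1 − B) = 9.12·(1 − 0.367588) = 9.12·0.632412 = 5.7676 E

Final: 5.7676 Erlangs


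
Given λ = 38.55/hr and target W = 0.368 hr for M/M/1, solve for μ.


W = 1/(μ−λ) ⇒ μ − λ = 1/W = 1/0.368 = 2.7174
μ = λ + 1/W = 38.55 + 2.7174 = 41.2674 per hr

Final: 41.2674 /hr


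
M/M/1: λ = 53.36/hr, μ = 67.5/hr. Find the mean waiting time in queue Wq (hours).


ρ = 53.36/67.5 = 0.7905
Wq = ρ/(μ−λ) = 0.7905/(67.5 − 53.36) = 0.7905/14.14 = 0.05591 hr

Final: 0.05591 hr


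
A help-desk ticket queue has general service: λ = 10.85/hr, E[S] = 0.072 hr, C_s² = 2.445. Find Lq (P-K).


ρ = λ·E[S] = 10.85·0.072 = 0.7812
Lq = ρ²(1+C_s²)/(2(1−ρ)) = 0.6103·(1+2.445)/(2·0.2188)
= 0.6103·3.4450/0.4376 = 4.80437

Final: 4.80437


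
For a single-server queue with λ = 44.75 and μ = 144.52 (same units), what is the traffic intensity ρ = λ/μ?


ρ = λ/μ = 44.75/144.52 = 0.3096

Final: 0.3096


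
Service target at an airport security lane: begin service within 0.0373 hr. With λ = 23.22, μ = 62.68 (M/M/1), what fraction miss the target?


ρ = 23.22/62.68 = 0.3705
P(Wq > t) = ρ·e^{−(μ−λ)t} = 0.3705·e^{−1.4719}
= 0.3705·0.229499 = 0.085018

Final: 0.085018


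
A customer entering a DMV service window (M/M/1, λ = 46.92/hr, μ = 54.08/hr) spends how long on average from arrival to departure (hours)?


W = 1/(μ−λ) = 1/(54.08 − 46.92) = 1/7.16 = 0.1397 hr

Final: 0.1397 hr


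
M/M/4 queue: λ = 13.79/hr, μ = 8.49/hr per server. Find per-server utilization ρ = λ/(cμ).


ρ = λ/(cμ) = 13.79/(4·8.49) = 13.79/33.96 = 0.4061

Final: 0.4061


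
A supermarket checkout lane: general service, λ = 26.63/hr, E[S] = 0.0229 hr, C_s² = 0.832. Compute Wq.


ρ = λ·E[S] = 26.63·0.0229 = 0.6098
E[S²] = E[S]²(1+C_s²) = 0.0229²·(1+0.832) = 0.0009607
Wq = λ·E[S²]/(2(1−ρ)) = 26.63·0.0009607/(2·0.3902) = 0.03279 hr

Final: 0.03279 hr


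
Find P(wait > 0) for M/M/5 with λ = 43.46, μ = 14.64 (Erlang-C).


a = λ/μ = 2.9686; ρ = a/5 = 0.5937
P₀ = 0.048311 (from M/M/c formula)
C(c,a) = [a^c/(c!(1−ρ))]·P₀ = [230.53837/(120·0.4063)]·0.048311
= 4.72859·0.048311 = 0.228442

Final: 0.228442


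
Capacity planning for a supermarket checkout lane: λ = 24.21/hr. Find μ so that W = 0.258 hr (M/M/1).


W = 1/(μ−λ) ⇒ μ − λ = 1/W = 1/0.258 = 3.8760
μ = λ + 1/W = 24.21 + 3.8760 = 28.0860 per hr

Final: 28.0860 /hr


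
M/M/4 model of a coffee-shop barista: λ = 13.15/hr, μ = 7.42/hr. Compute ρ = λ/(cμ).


ρ = λ/(cμ) = 13.15/(4·7.42) = 13.15/29.68 = 0.4431

Final: 0.4431


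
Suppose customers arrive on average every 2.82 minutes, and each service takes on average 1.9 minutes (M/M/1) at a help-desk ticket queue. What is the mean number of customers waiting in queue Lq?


λ = 60/2.82 = 21.2766 /hr
μ = 60/1.9 = 31.5789 /hr
ρ = λ/μ = 21.2766/31.5789 = 0.6738
Lq = ρ²/(1−ρ) = 0.4540/0.3262 = 1.3915

Final: 1.3915


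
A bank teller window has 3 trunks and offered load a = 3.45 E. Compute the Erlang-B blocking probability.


B(c,a) = (a^c/c!) / Σ_{k=0}^{c} a^k/k!
a^3/3! = 6.843938
Σ terms (k=0..3): 1.00000 + 3.45000 + 5.95125 + 6.84394 = 17.245188
B = 6.843938/17.245188 = 0.396861

Final: 0.396861


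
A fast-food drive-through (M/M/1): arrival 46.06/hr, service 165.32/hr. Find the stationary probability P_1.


ρ = 46.06/165.32 = 0.2786
P_n = (1−ρ)·ρ^n = (1 − 0.2786)·0.2786^1 = 0.7214·0.278611 = 0.200987

Final: 0.200987


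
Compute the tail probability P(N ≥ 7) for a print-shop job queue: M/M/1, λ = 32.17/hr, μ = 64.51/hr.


ρ = 32.17/64.51 = 0.4987
P(N ≥ n) = ρ^n = 0.4987^7 = 0.007670

Final: 0.007670


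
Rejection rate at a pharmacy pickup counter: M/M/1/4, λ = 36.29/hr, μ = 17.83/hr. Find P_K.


ρ = λ/μ = 36.29/17.83 = 2.0353
P_K = (1−ρ)ρ^K/(1−ρ^(K+1)) = (-1.0353·17.160996)/(1 − 34.928354)
= -17.767358/-33.928354 = 0.523673

Final: 0.523673


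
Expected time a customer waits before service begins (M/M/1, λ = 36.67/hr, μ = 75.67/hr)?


ρ = 36.67/75.67 = 0.4846
Wq = ρ/(μ−λ) = 0.4846/(75.67 − 36.67) = 0.4846/39.00 = 0.01243 hr

Final: 0.01243 hr


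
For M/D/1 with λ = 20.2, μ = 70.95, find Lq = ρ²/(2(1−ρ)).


ρ = 20.2/70.95 = 0.2847
M/D/1: Lq = ρ²/(2(1−ρ)) = 0.08106/(2·0.7153) = 0.05666

Final: 0.05666


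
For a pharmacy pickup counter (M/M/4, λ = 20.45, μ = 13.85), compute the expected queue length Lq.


a = λ/μ = 1.4765; ρ = a/4 = 0.3691
P₀ = 0.226396
Lq = P₀·a^c·ρ / (c!·(1−ρ)²) = 0.226396·4.75307·0.3691/(24·0.39799)
= 0.04159

Final: 0.04159


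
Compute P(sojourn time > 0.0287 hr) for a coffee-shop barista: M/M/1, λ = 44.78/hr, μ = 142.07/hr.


W ~ Exponential(μ−λ) for M/M/1.
μ − λ = 142.07 − 44.78 = 97.2900
P(W > t) = e^{−(μ−λ)t} = e^{−2.7922} = 0.061285

Final: 0.061285


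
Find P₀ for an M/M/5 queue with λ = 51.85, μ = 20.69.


a = λ/μ = 51.85/20.69 = 2.5060; ρ = a/c = 0.5012
Σ_{k=0}^{4} a^k/k! (terms k=0..4) = 1.00000 + 2.50604 + 3.14012 + 2.62309 + 1.64339 = 10.91265
Tail: a^5/(5!(1−ρ)) = 98.84196/(120·0.4988) = 1.65136
P₀ = 1/(10.91265 + 1.65136) = 1/12.56401 = 0.079592

Final: 0.079592


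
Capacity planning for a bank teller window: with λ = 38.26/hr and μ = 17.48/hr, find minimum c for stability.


Stability requires cμ > λ ⇔ c > λ/μ.
λ/μ = 38.26/17.48 = 2.1888
Minimum integer c = ⌊2.1888⌋ + 1 = 3
Check: 3·17.48 = 52.44 > 38.26, while 2·17.48 = 34.96 ≤ 38.26

Final: 3 servers


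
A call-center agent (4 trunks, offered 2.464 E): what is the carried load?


B(4,2.464) = 0.145872 (Erlang-B)
Carried load = a(1 − B) = 2.464·(1 − 0.145872) = 2.464·0.854128 = 2.1046 E

Final: 2.1046 Erlangs


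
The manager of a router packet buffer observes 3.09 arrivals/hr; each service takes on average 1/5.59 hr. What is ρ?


ρ = λ/μ = 3.09/5.59 = 0.5528

Final: 0.5528


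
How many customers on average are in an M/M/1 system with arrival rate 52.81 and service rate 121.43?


ρ = λ/μ = 52.81/121.43 = 0.4349
L = ρ/(1−ρ) = 0.4349/(1 − 0.4349) = 0.4349/0.5651 = 0.7696

Final: 0.7696


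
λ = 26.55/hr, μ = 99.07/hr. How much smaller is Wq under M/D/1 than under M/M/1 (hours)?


ρ = 26.55/99.07 = 0.2680
Wq(M/M/1) = ρ/(μ−λ) = 0.2680/72.52 = 0.003695 hr
Wq(M/D/1) = ρ/(2(μ−λ)) = 0.001848 hr
Savings = 0.003695 − 0.001848 = 0.001848 hr

Final: 0.001848 hr


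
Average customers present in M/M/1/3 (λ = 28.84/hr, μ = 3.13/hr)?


ρ = 28.84/3.13 = 9.2141
L = ρ[1 − (K+1)ρ^K + Kρ^(K+1)] / [(1−ρ)(1−ρ^(K+1))]
Numerator: 9.2141·(1 − 4·782.262939 + 3·7207.815709) = 170417.636581
Denominator: (-8.2141)·(-7206.815709) = 59197.198687
L = 170417.636581/59197.198687 = 2.8788

Final: 2.8788


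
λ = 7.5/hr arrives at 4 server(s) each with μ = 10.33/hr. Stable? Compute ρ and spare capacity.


Total capacity cμ = 4·10.33 = 41.32/hr
ρ = λ/(cμ) = 7.5/41.32 = 0.1815
Stable ⇔ ρ < 1: YES
Spare capacity = cμ − λ = 41.32 − 7.5 = 33.82/hr

Final: ρ = 0.1815; stable; margin = 33.82/hr


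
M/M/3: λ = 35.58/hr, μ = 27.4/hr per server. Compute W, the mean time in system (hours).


a = 1.2985; ρ = 0.4328; P₀ = 0.264194
Lq = P₀·a^c·ρ/(c!(1−ρ)²) = 0.12974
Wq = Lq/λ = 0.12974/35.58 = 0.003646 hr
W = Wq + 1/μ = 0.003646 + 0.03650 = 0.04014 hr

Final: 0.04014 hr


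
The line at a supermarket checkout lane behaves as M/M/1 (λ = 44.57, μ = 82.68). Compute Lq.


ρ = 44.57/82.68 = 0.5391
Lq = ρ²/(1−ρ) = 0.2906/0.4609 = 0.6304

Final: 0.6304


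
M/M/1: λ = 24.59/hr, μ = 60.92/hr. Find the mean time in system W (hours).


W = 1/(μ−λ) = 1/(60.92 − 24.59) = 1/36.33 = 0.02753 hr

Final: 0.02753 hr


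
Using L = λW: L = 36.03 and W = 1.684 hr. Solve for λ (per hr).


λ = L/W = 36.03/1.684 = 21.3955 /hr

Final: 21.3955 /hr


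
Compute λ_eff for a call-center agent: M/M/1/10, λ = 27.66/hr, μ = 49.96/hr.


ρ = 0.5536; P_K = (1−ρ)ρ^10/(1−ρ^11) = 0.001210
λ_eff = λ(1 − P_K) = 27.66·(1 − 0.001210) = 27.66·0.998790 = 27.6265 /hr

Final: 27.6265 /hr


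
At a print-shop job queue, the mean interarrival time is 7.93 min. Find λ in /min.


λ = 1/(interarrival time) in consistent units.
1 minute = 1 min, so λ = 1/7.93 = 0.1261 per minute

Final: 0.1261 /min


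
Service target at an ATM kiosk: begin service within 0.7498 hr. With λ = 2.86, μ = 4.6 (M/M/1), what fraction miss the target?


ρ = 2.86/4.6 = 0.6217
P(Wq > t) = ρ·e^{−(μ−λ)t} = 0.6217·e^{−1.3047}
= 0.6217·0.271267 = 0.168657

Final: 0.168657


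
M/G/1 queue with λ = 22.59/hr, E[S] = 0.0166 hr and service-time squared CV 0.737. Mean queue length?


ρ = λ·E[S] = 22.59·0.0166 = 0.3750
Lq = ρ²(1+C_s²)/(2(1−ρ)) = 0.1406·(1+0.737)/(2·0.6250)
= 0.1406·1.7370/1.2500 = 0.19540

Final: 0.19540


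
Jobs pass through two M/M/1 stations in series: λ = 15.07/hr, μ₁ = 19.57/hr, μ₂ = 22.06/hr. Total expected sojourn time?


Each node sees arrival rate λ = 15.07/hr (tandem ⇒ throughput preserved).
W₁ = 1/(μ₁−λ) = 1/(19.57−15.07) = 0.22222 hr
W₂ = 1/(μ₂−λ) = 1/(22.06−15.07) = 0.14306 hr
W_total = W₁ + W₂ = 0.22222 + 0.14306 = 0.36528 hr

Final: 0.36528 hr


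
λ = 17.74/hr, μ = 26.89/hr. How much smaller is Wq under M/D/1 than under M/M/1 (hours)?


ρ = 17.74/26.89 = 0.6597
Wq(M/M/1) = ρ/(μ−λ) = 0.6597/9.15 = 0.07210 hr
Wq(M/D/1) = ρ/(2(μ−λ)) = 0.03605 hr
Savings = 0.07210 − 0.03605 = 0.03605 hr

Final: 0.03605 hr


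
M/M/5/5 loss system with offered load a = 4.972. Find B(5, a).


B(c,a) = (a^c/c!) / Σ_{k=0}^{c} a^k/k!
a^5/5! = 25.320621
Σ terms (k=0..5): 1.00000 + 4.97200 + 12.36039 + 20.48529 + 25.46322 + 25.32062 = 89.601518
B = 25.320621/89.601518 = 0.282591

Final: 0.282591


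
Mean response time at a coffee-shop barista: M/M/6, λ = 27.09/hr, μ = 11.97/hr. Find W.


a = 2.2632; ρ = 0.3772; P₀ = 0.103697
Lq = P₀·a^c·ρ/(c!(1−ρ)²) = 0.01882
Wq = Lq/λ = 0.01882/27.09 = 0.0006947 hr
W = Wq + 1/μ = 0.0006947 + 0.08354 = 0.08424 hr

Final: 0.08424 hr


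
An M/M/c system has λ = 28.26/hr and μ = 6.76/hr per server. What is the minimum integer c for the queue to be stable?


Stability requires cμ > λ ⇔ c > λ/μ.
λ/μ = 28.26/6.76 = 4.1805
Minimum integer c = ⌊4.1805⌋ + 1 = 5
Check: 5·6.76 = 33.80 > 28.26, while 4·6.76 = 27.04 ≤ 28.26

Final: 5 servers


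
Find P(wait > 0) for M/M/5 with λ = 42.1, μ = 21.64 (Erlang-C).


a = λ/μ = 1.9455; ρ = a/5 = 0.3891
P₀ = 0.142002 (from M/M/c formula)
C(c,a) = [a^c/(c!(1−ρ))]·P₀ = [27.86918/(120·0.6109)]·0.142002
= 0.38016·0.142002 = 0.053984

Final: 0.053984


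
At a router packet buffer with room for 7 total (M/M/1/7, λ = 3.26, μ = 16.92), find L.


ρ = 3.26/16.92 = 0.1927
L = ρ[1 − (K+1)ρ^K + Kρ^(K+1)] / [(1−ρ)(1−ρ^(K+1))]
Numerator: 0.1927·(1 − 8·0.000009856 + 7·0.000001899) = 0.192659
Denominator: (0.8073)·(0.999998) = 0.807327
L = 0.192659/0.807327 = 0.2386

Final: 0.2386


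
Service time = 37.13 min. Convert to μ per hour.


μ = 1/(service time) in consistent units.
1 hour = 60 min, so μ = 60/37.13 = 1.6159 per hour

Final: 1.6159 /hr


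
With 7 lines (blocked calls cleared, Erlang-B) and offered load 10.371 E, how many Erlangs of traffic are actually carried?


B(7,10.371) = 0.425213 (Erlang-B)
Carried load = a(1 − B) = 10.371·(1 − 0.425213) = 10.371·0.574787 = 5.9611 E

Final: 5.9611 Erlangs


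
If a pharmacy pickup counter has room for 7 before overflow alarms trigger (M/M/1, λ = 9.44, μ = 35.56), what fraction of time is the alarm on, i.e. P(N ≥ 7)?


ρ = 9.44/35.56 = 0.2655
P(N ≥ n) = ρ^n = 0.2655^7 = 0.00009291

Final: 0.00009291


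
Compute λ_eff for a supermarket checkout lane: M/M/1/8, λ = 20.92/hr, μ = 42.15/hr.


ρ = 0.4963; P_K = (1−ρ)ρ^8/(1−ρ^9) = 0.001858
λ_eff = λ(1 − P_K) = 20.92·(1 − 0.001858) = 20.92·0.998142 = 20.8811 /hr

Final: 20.8811 /hr


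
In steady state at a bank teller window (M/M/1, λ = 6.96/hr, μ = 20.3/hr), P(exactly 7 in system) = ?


ρ = 6.96/20.3 = 0.3429
P_n = (1−ρ)·ρ^n = (1 − 0.3429)·0.3429^7 = 0.6571·0.0005569 = 0.0003660

Final: 0.0003660


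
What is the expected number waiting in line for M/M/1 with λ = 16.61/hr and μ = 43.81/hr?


ρ = 16.61/43.81 = 0.3791
Lq = ρ²/(1−ρ) = 0.1437/0.6209 = 0.2315

Final: 0.2315


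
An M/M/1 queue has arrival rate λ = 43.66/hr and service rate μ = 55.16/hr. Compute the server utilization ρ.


ρ = λ/μ = 43.66/55.16 = 0.7915

Final: 0.7915


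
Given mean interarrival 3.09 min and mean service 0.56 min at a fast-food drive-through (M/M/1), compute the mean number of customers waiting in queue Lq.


λ = 60/3.09 = 19.4175 /hr
μ = 60/0.56 = 107.1429 /hr
ρ = λ/μ = 19.4175/107.1429 = 0.1812
Lq = ρ²/(1−ρ) = 0.03284/0.8188 = 0.04011

Final: 0.04011


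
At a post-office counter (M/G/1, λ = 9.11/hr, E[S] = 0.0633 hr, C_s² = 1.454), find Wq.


ρ = λ·E[S] = 9.11·0.0633 = 0.5767
E[S²] = E[S]²(1+C_s²) = 0.0633²·(1+1.454) = 0.009833
Wq = λ·E[S²]/(2(1−ρ)) = 9.11·0.009833/(2·0.4233) = 0.10580 hr

Final: 0.10580 hr


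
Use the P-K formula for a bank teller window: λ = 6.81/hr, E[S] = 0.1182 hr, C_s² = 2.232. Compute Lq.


ρ = λ·E[S] = 6.81·0.1182 = 0.8049
Lq = ρ²(1+C_s²)/(2(1−ρ)) = 0.6479·(1+2.232)/(2·0.1951)
= 0.6479·3.2320/0.3901 = 5.36793

Final: 5.36793


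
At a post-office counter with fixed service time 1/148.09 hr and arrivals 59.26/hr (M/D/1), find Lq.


ρ = 59.26/148.09 = 0.4002
M/D/1: Lq = ρ²/(2(1−ρ)) = 0.1601/(2·0.5998) = 0.13348

Final: 0.13348


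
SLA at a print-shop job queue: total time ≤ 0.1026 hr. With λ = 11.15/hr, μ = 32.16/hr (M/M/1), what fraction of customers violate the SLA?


W ~ Exponential(μ−λ) for M/M/1.
μ − λ = 32.16 − 11.15 = 21.0100
P(W > t) = e^{−(μ−λ)t} = e^{−2.1556} = 0.115831

Final: 0.115831


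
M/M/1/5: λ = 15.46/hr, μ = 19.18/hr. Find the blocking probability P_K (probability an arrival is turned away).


ρ = λ/μ = 15.46/19.18 = 0.8060
P_K = (1−ρ)ρ^K/(1−ρ^(K+1)) = (0.1940·0.340255)/(1 − 0.274262)
= 0.065993/0.725738 = 0.090932

Final: 0.090932


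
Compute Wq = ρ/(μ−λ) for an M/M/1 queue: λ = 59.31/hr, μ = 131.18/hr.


ρ = 59.31/131.18 = 0.4521
Wq = ρ/(μ−λ) = 0.4521/(131.18 − 59.31) = 0.4521/71.87 = 0.006291 hr

Final: 0.006291 hr


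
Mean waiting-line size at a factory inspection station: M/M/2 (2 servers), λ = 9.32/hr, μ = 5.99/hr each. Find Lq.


a = λ/μ = 1.5559; ρ = a/2 = 0.7780
P₀ = 0.124883
Lq = P₀·a^c·ρ / (c!·(1−ρ)²) = 0.124883·2.42091·0.7780/(2·0.04930)
= 2.38539

Final: 2.38539


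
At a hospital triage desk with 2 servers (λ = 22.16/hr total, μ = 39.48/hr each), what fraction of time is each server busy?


ρ = λ/(cμ) = 22.16/(2·39.48) = 22.16/78.96 = 0.2806

Final: 0.2806


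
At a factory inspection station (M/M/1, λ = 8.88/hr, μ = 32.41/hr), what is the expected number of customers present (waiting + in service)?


ρ = λ/μ = 8.88/32.41 = 0.2740
L = ρ/(1−ρ) = 0.2740/(1 − 0.2740) = 0.2740/0.7260 = 0.3774

Final: 0.3774


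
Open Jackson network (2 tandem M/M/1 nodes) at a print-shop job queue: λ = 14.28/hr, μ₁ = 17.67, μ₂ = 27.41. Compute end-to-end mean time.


Each node sees arrival rate λ = 14.28/hr (tandem ⇒ throughput preserved).
W₁ = 1/(μ₁−λ) = 1/(17.67−14.28) = 0.29499 hr
W₂ = 1/(μ₂−λ) = 1/(27.41−14.28) = 0.07616 hr
W_total = W₁ + W₂ = 0.29499 + 0.07616 = 0.37115 hr

Final: 0.37115 hr


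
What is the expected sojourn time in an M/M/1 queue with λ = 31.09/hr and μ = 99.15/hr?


W = 1/(μ−λ) = 1/(99.15 − 31.09) = 1/68.06 = 0.01469 hr

Final: 0.01469 hr


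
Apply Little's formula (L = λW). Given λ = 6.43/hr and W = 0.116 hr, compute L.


L = λW = 6.43·0.116 = 0.7459

Final: 0.7459


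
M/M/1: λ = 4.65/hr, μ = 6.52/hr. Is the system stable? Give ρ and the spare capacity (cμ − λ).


Total capacity cμ = 1·6.52 = 6.52/hr
ρ = λ/(cμ) = 4.65/6.52 = 0.7132
Stable ⇔ ρ < 1: YES
Spare capacity = cμ − λ = 6.52 − 4.65 = 1.87/hr

Final: ρ = 0.7132; stable; margin = 1.87/hr


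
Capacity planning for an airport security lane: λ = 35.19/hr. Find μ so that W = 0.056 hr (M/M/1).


W = 1/(μ−λ) ⇒ μ − λ = 1/W = 1/0.056 = 17.8571
μ = λ + 1/W = 35.19 + 17.8571 = 53.0471 per hr

Final: 53.0471 /hr


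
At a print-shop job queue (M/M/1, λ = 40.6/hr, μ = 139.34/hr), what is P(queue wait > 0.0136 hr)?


ρ = 40.6/139.34 = 0.2914
P(Wq > t) = ρ·e^{−(μ−λ)t} = 0.2914·e^{−1.3429}
= 0.2914·0.261097 = 0.076077

Final: 0.076077


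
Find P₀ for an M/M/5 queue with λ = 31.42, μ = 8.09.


a = λ/μ = 31.42/8.09 = 3.8838; ρ = a/c = 0.7768
Σ_{k=0}^{4} a^k/k! (terms k=0..4) = 1.00000 + 3.88381 + 7.54198 + 9.76386 + 9.48024 = 31.66989
Tail: a^5/(5!(1−ρ)) = 883.66631/(120·0.2232) = 32.98662
P₀ = 1/(31.66989 + 32.98662) = 1/64.65651 = 0.015466

Final: 0.015466


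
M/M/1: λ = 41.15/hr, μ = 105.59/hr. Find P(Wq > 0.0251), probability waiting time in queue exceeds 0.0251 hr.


ρ = 41.15/105.59 = 0.3897
P(Wq > t) = ρ·e^{−(μ−λ)t} = 0.3897·e^{−1.6174}
= 0.3897·0.198405 = 0.077321

Final: 0.077321


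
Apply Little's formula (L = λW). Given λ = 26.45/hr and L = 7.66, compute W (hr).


W = L/λ = 7.66/26.45 = 0.2896 hr

Final: 0.2896 hr


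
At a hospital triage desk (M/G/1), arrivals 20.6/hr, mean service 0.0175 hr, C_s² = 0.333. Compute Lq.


ρ = λ·E[S] = 20.6·0.0175 = 0.3605
Lq = ρ²(1+C_s²)/(2(1−ρ)) = 0.1300·(1+0.333)/(2·0.6395)
= 0.1300·1.3330/1.2790 = 0.13545

Final: 0.13545


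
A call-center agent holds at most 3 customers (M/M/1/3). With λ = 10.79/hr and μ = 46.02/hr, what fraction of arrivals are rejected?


ρ = λ/μ = 10.79/46.02 = 0.2345
P_K = (1−ρ)ρ^K/(1−ρ^(K+1)) = (0.7655·0.012889)/(1 − 0.003022)
= 0.009867/0.996978 = 0.009897

Final: 0.009897


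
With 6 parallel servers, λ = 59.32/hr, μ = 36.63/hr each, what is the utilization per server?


ρ = λ/(cμ) = 59.32/(6·36.63) = 59.32/219.78 = 0.2699

Final: 0.2699


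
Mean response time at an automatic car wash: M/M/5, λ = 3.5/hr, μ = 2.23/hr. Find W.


a = 1.5695; ρ = 0.3139; P₀ = 0.207724
Lq = P₀·a^c·ρ/(c!(1−ρ)²) = 0.01099
Wq = Lq/λ = 0.01099/3.5 = 0.003141 hr
W = Wq + 1/μ = 0.003141 + 0.44843 = 0.45157 hr

Final: 0.45157 hr


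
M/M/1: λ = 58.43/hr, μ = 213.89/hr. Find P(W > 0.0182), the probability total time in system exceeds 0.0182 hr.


W ~ Exponential(μ−λ) for M/M/1.
μ − λ = 213.89 − 58.43 = 155.4600
P(W > t) = e^{−(μ−λ)t} = e^{−2.8294} = 0.059050

Final: 0.059050


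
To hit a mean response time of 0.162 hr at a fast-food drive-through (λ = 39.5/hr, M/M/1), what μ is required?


W = 1/(μ−λ) ⇒ μ − λ = 1/W = 1/0.162 = 6.1728
μ = λ + 1/W = 39.5 + 6.1728 = 45.6728 per hr

Final: 45.6728 /hr


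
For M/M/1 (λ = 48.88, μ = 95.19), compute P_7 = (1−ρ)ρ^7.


ρ = 48.88/95.19 = 0.5135
P_n = (1−ρ)·ρ^n = (1 − 0.5135)·0.5135^7 = 0.4865·0.009414 = 0.004580

Final: 0.004580


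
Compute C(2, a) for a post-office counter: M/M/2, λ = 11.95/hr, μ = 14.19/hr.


a = λ/μ = 0.8421; ρ = a/2 = 0.4211
P₀ = 0.407389 (from M/M/c formula)
C(c,a) = [a^c/(c!(1−ρ))]·P₀ = [0.70920/(2·0.5789)]·0.407389
= 0.61251·0.407389 = 0.249531

Final: 0.249531


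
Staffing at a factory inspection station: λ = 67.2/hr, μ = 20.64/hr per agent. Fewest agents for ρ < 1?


Stability requires cμ > λ ⇔ c > λ/μ.
λ/μ = 67.2/20.64 = 3.2558
Minimum integer c = ⌊3.2558⌋ + 1 = 4
Check: 4·20.64 = 82.56 > 67.2, while 3·20.64 = 61.92 ≤ 67.2

Final: 4 servers


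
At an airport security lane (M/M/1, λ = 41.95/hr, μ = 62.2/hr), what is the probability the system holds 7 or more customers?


ρ = 41.95/62.2 = 0.6744
P(N ≥ n) = ρ^n = 0.6744^7 = 0.063473

Final: 0.063473
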